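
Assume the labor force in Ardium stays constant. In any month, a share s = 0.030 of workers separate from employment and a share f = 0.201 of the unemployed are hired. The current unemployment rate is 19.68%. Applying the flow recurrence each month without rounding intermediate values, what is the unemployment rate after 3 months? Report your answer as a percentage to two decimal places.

Unemployment rate after three months ≈ 16.03%.

With a fixed labor force, u_{t+1} = u_t + s·(1−u_t) − f·u_t = u_t·(1−s−f) + s.
Here 1−s−f = 0.769 and s = 0.030.
u_1 = 0.196800 × 0.769 + 0.030 = 0.181339.
u_2 = 0.181339 × 0.769 + 0.030 = 0.169450.
u_3 = 0.169450 × 0.769 + 0.030 = 0.160307.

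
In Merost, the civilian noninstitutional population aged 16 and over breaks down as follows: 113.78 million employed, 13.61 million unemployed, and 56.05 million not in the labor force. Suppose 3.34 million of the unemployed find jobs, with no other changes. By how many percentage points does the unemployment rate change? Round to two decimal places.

Initially, labor force = 113.78 + 13.61 = 127.39 million, so u = 13.61/127.39 = 10.68%.
After the change, unemployed falls and employed rises by 3.34; labor force unchanged → E = 117.12, U = 10.27, labor force = 127.39 million.
New unemployment rate = 10.27 / 127.39 = 8.06%.
Change = 8.06% − 10.68% = −2.62 percentage points.

The unemployment rate changes by −2.62 percentage points.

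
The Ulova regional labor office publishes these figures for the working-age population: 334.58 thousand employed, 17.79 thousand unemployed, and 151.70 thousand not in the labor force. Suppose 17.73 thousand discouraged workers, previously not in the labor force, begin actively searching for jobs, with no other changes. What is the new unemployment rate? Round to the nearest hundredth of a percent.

Initially, labor force = 334.58 + 17.79 = 352.37 thousand, so u = 17.79/352.37 = 5.05%.
After the change, unemployed and labor force both rise by 17.73 → E = 334.58, U = 35.52, labor force = 370.10 thousand.
New unemployment rate = 35.52 / 370.10 = 9.60%.

New unemployment rate ≈ 9.60%.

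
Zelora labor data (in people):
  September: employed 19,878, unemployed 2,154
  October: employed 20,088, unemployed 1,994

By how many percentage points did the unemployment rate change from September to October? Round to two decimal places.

The unemployment rate changed by −0.75 percentage points.

September: labor force = 19,878 + 2,154 = 22,032; u = 2,154/22,032 = 9.78%.
October: labor force = 20,088 + 1,994 = 22,082; u = 1,994/22,082 = 9.03%.
Change = 9.03% − 9.78% = −0.75 pp.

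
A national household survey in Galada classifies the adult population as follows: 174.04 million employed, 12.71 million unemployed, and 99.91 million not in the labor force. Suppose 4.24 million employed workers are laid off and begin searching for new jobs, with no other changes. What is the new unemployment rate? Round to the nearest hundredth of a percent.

Initially, labor force = 174.04 + 12.71 = 186.75 million, so u = 12.71/186.75 = 6.81%.
After the change, employed falls and unemployed rises by 4.24; labor force unchanged → E = 169.80, U = 16.95, labor force = 186.75 million.
New unemployment rate = 16.95 / 186.75 = 9.08%.

New unemployment rate ≈ 9.08%.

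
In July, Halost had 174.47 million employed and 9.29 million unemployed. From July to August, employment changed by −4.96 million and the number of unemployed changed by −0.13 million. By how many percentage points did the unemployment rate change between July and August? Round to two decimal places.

July: labor force = 174.47 + 9.29 = 183.76; u = 9.29/183.76 = 5.06%.
August: labor force = 169.51 + 9.16 = 178.67; u = 9.16/178.67 = 5.13%.
Change = 5.13% − 5.06% = +0.07 pp.

The unemployment rate changed by +0.07 percentage points.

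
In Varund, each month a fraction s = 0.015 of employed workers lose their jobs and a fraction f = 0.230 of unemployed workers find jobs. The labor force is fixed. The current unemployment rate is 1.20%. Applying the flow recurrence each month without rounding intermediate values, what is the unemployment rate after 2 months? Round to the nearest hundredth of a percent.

With a fixed labor force, u_{t+1} = u_t + s·(1−u_t) − f·u_t = u_t·(1−s−f) + s.
Here 1−s−f = 0.755 and s = 0.015.
u_1 = 0.012000 × 0.755 + 0.015 = 0.024060.
u_2 = 0.024060 × 0.755 + 0.015 = 0.033165.

Unemployment rate after two months ≈ 3.32%.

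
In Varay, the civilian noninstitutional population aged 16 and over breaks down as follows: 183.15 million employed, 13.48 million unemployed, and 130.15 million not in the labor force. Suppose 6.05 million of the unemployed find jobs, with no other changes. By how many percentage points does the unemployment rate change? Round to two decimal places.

The unemployment rate changes by −3.08 percentage points.

Initially, labor force = 183.15 + 13.48 = 196.63 million, so u = 13.48/196.63 = 6.86%.
After the change, unemployed falls and employed rises by 6.05; labor force unchanged → E = 189.20, U = 7.43, labor force = 196.63 million.
New unemployment rate = 7.43 / 196.63 = 3.78%.
Change = 3.78% − 6.86% = −3.08 percentage points.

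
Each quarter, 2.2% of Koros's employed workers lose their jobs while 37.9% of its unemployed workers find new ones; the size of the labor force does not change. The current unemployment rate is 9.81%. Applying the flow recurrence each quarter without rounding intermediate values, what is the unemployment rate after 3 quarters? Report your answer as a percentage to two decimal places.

With a fixed labor force, u_{t+1} = u_t + s·(1−u_t) − f·u_t = u_t·(1−s−f) + s.
Here 1−s−f = 0.599 and s = 0.022.
u_1 = 0.098100 × 0.599 + 0.022 = 0.080762.
u_2 = 0.080762 × 0.599 + 0.022 = 0.070376.
u_3 = 0.070376 × 0.599 + 0.022 = 0.064155.

Unemployment rate after three quarters ≈ 6.42%.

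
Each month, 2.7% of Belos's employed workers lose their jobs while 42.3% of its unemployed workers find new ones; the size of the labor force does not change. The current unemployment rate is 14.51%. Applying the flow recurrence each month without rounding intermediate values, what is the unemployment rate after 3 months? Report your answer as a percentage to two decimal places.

With a fixed labor force, u_{t+1} = u_t + s·(1−u_t) − f·u_t = u_t·(1−s−f) + s.
Here 1−s−f = 0.550 and s = 0.027.
u_1 = 0.145100 × 0.550 + 0.027 = 0.106805.
u_2 = 0.106805 × 0.550 + 0.027 = 0.085743.
u_3 = 0.085743 × 0.550 + 0.027 = 0.074159.

Unemployment rate after three months ≈ 7.42%.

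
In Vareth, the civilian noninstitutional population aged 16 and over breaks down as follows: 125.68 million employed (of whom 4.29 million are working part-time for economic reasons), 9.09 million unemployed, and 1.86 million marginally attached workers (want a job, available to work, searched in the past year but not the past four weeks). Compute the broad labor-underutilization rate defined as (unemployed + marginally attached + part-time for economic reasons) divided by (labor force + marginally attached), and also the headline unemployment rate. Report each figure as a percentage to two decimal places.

Broad underutilization rate ≈ 11.15%; headline unemployment rate ≈ 6.74%.

Labor force = 125.68 + 9.09 = 134.77 million.
Numerator = 9.09 + 1.86 + 4.29 = 15.24 million.
Denominator = 134.77 + 1.86 = 136.63 million.
Broad rate = 15.24 / 136.63 = 11.15%.
Headline unemployment rate = 9.09 / 134.77 = 6.74%.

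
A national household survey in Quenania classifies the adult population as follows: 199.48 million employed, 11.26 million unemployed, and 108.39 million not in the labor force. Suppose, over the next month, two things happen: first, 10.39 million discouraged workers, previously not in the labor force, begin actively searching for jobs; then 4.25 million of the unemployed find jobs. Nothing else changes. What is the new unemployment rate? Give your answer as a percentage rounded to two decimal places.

New unemployment rate ≈ 7.87%.

Initially, labor force = 199.48 + 11.26 = 210.74 million, so u = 11.26/210.74 = 5.34%.
After the first change, unemployed and labor force both rise by 10.39 → E = 199.48, U = 21.65, labor force = 221.13 million.
After the second change, unemployed falls and employed rises by 4.25; labor force unchanged → E = 203.73, U = 17.40, labor force = 221.13 million.
New unemployment rate = 17.40 / 221.13 = 7.87%.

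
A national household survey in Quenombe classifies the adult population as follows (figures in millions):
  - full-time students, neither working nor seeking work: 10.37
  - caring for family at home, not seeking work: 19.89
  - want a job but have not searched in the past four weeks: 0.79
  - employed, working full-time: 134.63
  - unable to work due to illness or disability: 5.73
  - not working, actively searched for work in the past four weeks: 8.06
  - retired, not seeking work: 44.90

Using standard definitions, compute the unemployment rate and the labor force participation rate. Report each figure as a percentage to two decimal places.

Unemployment rate ≈ 5.65%; labor force participation rate ≈ 63.60%.

Employed = 134.63 million.
Unemployed = 8.06 million.
Labor force = 134.63 + 8.06 = 142.69 million.
Not in labor force = 10.37 + 19.89 + 0.79 + 5.73 + 44.90 = 81.68 million (those not working and not actively searching are outside the labor force — including those who want a job but have given up searching).
Civilian working-age population = 142.69 + 81.68 = 224.37 million.
Unemployment rate = 8.06 / 142.69 = 5.65%.
Labor force participation rate = 142.69 / 224.37 = 63.60%.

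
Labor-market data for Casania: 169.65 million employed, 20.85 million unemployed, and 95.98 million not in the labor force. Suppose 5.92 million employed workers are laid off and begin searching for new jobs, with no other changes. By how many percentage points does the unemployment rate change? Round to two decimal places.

The unemployment rate changes by +3.11 percentage points.

Initially, labor force = 169.65 + 20.85 = 190.50 million, so u = 20.85/190.50 = 10.94%.
After the change, employed falls and unemployed rises by 5.92; labor force unchanged → E = 163.73, U = 26.77, labor force = 190.50 million.
New unemployment rate = 26.77 / 190.50 = 14.05%.
Change = 14.05% − 10.94% = +3.11 percentage points.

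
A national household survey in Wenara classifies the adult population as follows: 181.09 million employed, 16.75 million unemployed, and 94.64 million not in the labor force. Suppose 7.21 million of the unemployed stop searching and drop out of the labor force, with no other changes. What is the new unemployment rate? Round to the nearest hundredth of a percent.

Initially, labor force = 181.09 + 16.75 = 197.84 million, so u = 16.75/197.84 = 8.47%.
After the change, unemployed and labor force both fall by 7.21 → E = 181.09, U = 9.54, labor force = 190.63 million.
New unemployment rate = 9.54 / 190.63 = 5.00%.

New unemployment rate ≈ 5.00%.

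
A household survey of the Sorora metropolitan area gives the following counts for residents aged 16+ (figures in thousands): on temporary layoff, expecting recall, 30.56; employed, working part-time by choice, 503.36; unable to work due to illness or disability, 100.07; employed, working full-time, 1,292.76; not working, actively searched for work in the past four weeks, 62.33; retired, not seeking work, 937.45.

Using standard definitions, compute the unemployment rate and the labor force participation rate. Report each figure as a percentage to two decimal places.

Employed = 503.36 + 1,292.76 = 1,796.12 thousand.
Unemployed = 30.56 + 62.33 = 92.89 thousand (jobless and actively searching, or on temporary layoff).
Labor force = 1,796.12 + 92.89 = 1,889.01 thousand.
Not in labor force = 100.07 + 937.45 = 1,037.52 thousand (those not working and not actively searching are outside the labor force).
Civilian working-age population = 1,889.01 + 1,037.52 = 2,926.53 thousand.
Unemployment rate = 92.89 / 1,889.01 = 4.92%.
Labor force participation rate = 1,889.01 / 2,926.53 = 64.55%.

Unemployment rate ≈ 4.92%; labor force participation rate ≈ 64.55%.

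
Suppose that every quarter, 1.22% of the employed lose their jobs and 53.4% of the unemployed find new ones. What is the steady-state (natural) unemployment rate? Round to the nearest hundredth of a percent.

At steady state the flows balance: s·E = f·U, so U/(E+U) = s/(s+f).
u* = 1.22 / (1.22 + 53.4) = 1.22 / 54.62 = 2.23%.

Steady-state unemployment rate ≈ 2.23%.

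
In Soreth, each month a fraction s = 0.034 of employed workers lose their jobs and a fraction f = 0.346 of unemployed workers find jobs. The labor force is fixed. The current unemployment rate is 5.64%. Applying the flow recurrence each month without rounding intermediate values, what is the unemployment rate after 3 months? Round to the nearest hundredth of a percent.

Unemployment rate after three months ≈ 8.16%.

With a fixed labor force, u_{t+1} = u_t + s·(1−u_t) − f·u_t = u_t·(1−s−f) + s.
Here 1−s−f = 0.620 and s = 0.034.
u_1 = 0.056400 × 0.620 + 0.034 = 0.068968.
u_2 = 0.068968 × 0.620 + 0.034 = 0.076760.
u_3 = 0.076760 × 0.620 + 0.034 = 0.081591.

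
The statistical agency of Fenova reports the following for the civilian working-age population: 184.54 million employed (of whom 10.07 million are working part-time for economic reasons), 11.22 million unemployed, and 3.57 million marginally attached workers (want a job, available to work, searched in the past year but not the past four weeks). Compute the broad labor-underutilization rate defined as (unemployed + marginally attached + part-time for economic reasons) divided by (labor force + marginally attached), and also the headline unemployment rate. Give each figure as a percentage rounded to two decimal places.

Broad underutilization rate ≈ 12.47%; headline unemployment rate ≈ 5.73%.

Labor force = 184.54 + 11.22 = 195.76 million.
Numerator = 11.22 + 3.57 + 10.07 = 24.86 million.
Denominator = 195.76 + 3.57 = 199.33 million.
Broad rate = 24.86 / 199.33 = 12.47%.
Headline unemployment rate = 11.22 / 195.76 = 5.73%.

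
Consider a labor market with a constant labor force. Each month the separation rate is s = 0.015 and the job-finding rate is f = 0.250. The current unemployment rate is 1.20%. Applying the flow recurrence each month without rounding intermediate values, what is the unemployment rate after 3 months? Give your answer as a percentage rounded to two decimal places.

Unemployment rate after three months ≈ 3.89%.

With a fixed labor force, u_{t+1} = u_t + s·(1−u_t) − f·u_t = u_t·(1−s−f) + s.
Here 1−s−f = 0.735 and s = 0.015.
u_1 = 0.012000 × 0.735 + 0.015 = 0.023820.
u_2 = 0.023820 × 0.735 + 0.015 = 0.032508.
u_3 = 0.032508 × 0.735 + 0.015 = 0.038893.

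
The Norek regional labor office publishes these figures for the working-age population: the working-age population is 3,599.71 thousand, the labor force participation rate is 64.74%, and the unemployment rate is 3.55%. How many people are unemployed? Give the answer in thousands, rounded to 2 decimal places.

Labor force = 0.6474 × 3,599.71 = 2,330.45 thousand.
Unemployed = 0.0355 × 2,330.45 ≈ 82.73 thousand.

About 82.73 thousand are unemployed.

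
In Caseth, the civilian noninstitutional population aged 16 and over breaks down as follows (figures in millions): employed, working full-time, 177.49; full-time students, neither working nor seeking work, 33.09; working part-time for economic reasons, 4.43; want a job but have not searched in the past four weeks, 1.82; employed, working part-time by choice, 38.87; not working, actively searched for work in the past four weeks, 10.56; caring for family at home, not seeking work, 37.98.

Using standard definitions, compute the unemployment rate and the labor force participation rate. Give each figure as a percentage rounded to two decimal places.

Employed = 177.49 + 4.43 + 38.87 = 220.79 million (anyone who worked, including part-time for economic reasons, counts as employed).
Unemployed = 10.56 million.
Labor force = 220.79 + 10.56 = 231.35 million.
Not in labor force = 33.09 + 1.82 + 37.98 = 72.89 million (those not working and not actively searching are outside the labor force — including those who want a job but have given up searching).
Civilian working-age population = 231.35 + 72.89 = 304.24 million.
Unemployment rate = 10.56 / 231.35 = 4.56%.
Labor force participation rate = 231.35 / 304.24 = 76.04%.

Unemployment rate ≈ 4.56%; labor force participation rate ≈ 76.04%.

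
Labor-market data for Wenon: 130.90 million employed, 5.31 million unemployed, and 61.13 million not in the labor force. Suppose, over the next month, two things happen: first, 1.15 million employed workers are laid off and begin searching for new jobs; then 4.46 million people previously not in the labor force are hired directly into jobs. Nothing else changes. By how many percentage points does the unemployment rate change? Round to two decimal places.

The unemployment rate changes by +0.69 percentage points.

Initially, labor force = 130.90 + 5.31 = 136.21 million, so u = 5.31/136.21 = 3.90%.
After the first change, employed falls and unemployed rises by 1.15; labor force unchanged → E = 129.75, U = 6.46, labor force = 136.21 million.
After the second change, employed and labor force both rise by 4.46; unemployed unchanged → E = 134.21, U = 6.46, labor force = 140.67 million.
New unemployment rate = 6.46 / 140.67 = 4.59%.
Change = 4.59% − 3.90% = +0.69 percentage points.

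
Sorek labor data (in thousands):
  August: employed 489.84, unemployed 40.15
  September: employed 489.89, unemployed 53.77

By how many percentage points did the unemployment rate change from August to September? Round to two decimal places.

August: labor force = 489.84 + 40.15 = 529.99; u = 40.15/529.99 = 7.58%.
September: labor force = 489.89 + 53.77 = 543.66; u = 53.77/543.66 = 9.89%.
Change = 9.89% − 7.58% = +2.31 pp.

The unemployment rate changed by +2.31 percentage points.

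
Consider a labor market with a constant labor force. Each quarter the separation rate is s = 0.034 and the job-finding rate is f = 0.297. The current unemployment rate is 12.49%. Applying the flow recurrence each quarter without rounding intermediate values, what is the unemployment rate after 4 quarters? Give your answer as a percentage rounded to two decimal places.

With a fixed labor force, u_{t+1} = u_t + s·(1−u_t) − f·u_t = u_t·(1−s−f) + s.
Here 1−s−f = 0.669 and s = 0.034.
u_1 = 0.124900 × 0.669 + 0.034 = 0.117558.
u_2 = 0.117558 × 0.669 + 0.034 = 0.112646.
u_3 = 0.112646 × 0.669 + 0.034 = 0.109360.
u_4 = 0.109360 × 0.669 + 0.034 = 0.107162.

Unemployment rate after four quarters ≈ 10.72%.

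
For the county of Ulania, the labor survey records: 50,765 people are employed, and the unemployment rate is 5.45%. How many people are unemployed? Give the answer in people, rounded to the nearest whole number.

Let U be the number unemployed. The labor force is E + U, and U/(E+U) = 0.0545.
So U = 0.0545 × 50,765 / (1 − 0.0545) = 2766.69 / 0.9455 ≈ 2,926.

About 2,926 are unemployed.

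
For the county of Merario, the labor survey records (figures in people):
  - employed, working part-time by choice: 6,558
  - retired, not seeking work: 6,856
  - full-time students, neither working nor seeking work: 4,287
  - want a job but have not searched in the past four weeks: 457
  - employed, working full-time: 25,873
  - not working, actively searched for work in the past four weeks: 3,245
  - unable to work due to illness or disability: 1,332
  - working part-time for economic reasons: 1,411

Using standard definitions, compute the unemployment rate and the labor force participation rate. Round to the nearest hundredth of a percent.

Unemployment rate ≈ 8.75%; labor force participation rate ≈ 74.15%.

Employed = 6,558 + 25,873 + 1,411 = 33,842 (anyone who worked, including part-time for economic reasons, counts as employed).
Unemployed = 3,245.
Labor force = 33,842 + 3,245 = 37,087.
Not in labor force = 6,856 + 4,287 + 457 + 1,332 = 12,932 (those not working and not actively searching are outside the labor force — including those who want a job but have given up searching).
Civilian working-age population = 37,087 + 12,932 = 50,019.
Unemployment rate = 3,245 / 37,087 = 8.75%.
Labor force participation rate = 37,087 / 50,019 = 74.15%.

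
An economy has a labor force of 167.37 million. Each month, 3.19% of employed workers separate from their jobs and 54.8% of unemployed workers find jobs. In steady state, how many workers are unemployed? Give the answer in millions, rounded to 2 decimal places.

Steady-state unemployment rate u* = s/(s+f) = 3.19/(3.19+54.8) = 0.055009.
Unemployed = u* × labor force = 0.055009 × 167.37 ≈ 9.21 million.

About 9.21 million are unemployed in steady state.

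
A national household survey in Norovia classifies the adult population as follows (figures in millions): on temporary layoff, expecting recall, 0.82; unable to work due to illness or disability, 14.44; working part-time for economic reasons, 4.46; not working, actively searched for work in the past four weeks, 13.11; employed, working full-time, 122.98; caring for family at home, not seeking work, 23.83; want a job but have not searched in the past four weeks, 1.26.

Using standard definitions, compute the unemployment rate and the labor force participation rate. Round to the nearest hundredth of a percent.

Employed = 4.46 + 122.98 = 127.44 million (anyone who worked, including part-time for economic reasons, counts as employed).
Unemployed = 0.82 + 13.11 = 13.93 million (jobless and actively searching, or on temporary layoff).
Labor force = 127.44 + 13.93 = 141.37 million.
Not in labor force = 14.44 + 23.83 + 1.26 = 39.53 million (those not working and not actively searching are outside the labor force — including those who want a job but have given up searching).
Civilian working-age population = 141.37 + 39.53 = 180.90 million.
Unemployment rate = 13.93 / 141.37 = 9.85%.
Labor force participation rate = 141.37 / 180.90 = 78.15%.

Unemployment rate ≈ 9.85%; labor force participation rate ≈ 78.15%.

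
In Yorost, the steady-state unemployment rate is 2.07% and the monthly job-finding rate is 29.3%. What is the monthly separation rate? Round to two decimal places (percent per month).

Separation rate ≈ 0.62% per month.

From u* = s/(s+f): s = u·f/(1−u).
s = 0.0207 × 29.3 / (1 − 0.0207) = 0.6065 / 0.9793 ≈ 0.62% per month.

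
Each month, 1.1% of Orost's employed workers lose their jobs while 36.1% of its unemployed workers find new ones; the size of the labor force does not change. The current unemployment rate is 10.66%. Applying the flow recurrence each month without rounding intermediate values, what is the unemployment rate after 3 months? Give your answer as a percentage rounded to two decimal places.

With a fixed labor force, u_{t+1} = u_t + s·(1−u_t) − f·u_t = u_t·(1−s−f) + s.
Here 1−s−f = 0.628 and s = 0.011.
u_1 = 0.106600 × 0.628 + 0.011 = 0.077945.
u_2 = 0.077945 × 0.628 + 0.011 = 0.059949.
u_3 = 0.059949 × 0.628 + 0.011 = 0.048648.

Unemployment rate after three months ≈ 4.86%.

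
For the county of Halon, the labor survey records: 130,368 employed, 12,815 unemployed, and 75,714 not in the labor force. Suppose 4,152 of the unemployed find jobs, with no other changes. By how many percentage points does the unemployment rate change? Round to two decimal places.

The unemployment rate changes by −2.90 percentage points.

Initially, labor force = 130,368 + 12,815 = 143,183, so u = 12,815/143,183 = 8.95%.
After the change, unemployed falls and employed rises by 4,152; labor force unchanged → E = 134,520, U = 8,663, labor force = 143,183.
New unemployment rate = 8,663 / 143,183 = 6.05%.
Change = 6.05% − 8.95% = −2.90 percentage points.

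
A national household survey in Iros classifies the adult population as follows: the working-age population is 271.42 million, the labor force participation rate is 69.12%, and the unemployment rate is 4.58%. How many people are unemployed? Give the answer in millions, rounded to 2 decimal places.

About 8.59 million are unemployed.

Labor force = 0.6912 × 271.42 = 187.61 million.
Unemployed = 0.0458 × 187.61 ≈ 8.59 million.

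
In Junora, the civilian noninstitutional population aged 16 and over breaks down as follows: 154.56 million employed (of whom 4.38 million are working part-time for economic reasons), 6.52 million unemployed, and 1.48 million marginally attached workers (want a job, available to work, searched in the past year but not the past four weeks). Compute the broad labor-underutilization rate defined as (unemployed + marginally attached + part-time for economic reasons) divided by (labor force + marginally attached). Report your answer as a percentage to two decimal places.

Broad underutilization rate ≈ 7.62%.

Labor force = 154.56 + 6.52 = 161.08 million.
Numerator = 6.52 + 1.48 + 4.38 = 12.38 million.
Denominator = 161.08 + 1.48 = 162.56 million.
Broad rate = 12.38 / 162.56 = 7.62%.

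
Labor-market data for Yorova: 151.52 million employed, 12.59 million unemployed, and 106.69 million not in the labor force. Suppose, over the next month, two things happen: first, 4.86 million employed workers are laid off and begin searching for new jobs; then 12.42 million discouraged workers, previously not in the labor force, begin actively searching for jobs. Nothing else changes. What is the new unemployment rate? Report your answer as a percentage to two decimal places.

Initially, labor force = 151.52 + 12.59 = 164.11 million, so u = 12.59/164.11 = 7.67%.
After the first change, employed falls and unemployed rises by 4.86; labor force unchanged → E = 146.66, U = 17.45, labor force = 164.11 million.
After the second change, unemployed and labor force both rise by 12.42 → E = 146.66, U = 29.87, labor force = 176.53 million.
New unemployment rate = 29.87 / 176.53 = 16.92%.

New unemployment rate ≈ 16.92%.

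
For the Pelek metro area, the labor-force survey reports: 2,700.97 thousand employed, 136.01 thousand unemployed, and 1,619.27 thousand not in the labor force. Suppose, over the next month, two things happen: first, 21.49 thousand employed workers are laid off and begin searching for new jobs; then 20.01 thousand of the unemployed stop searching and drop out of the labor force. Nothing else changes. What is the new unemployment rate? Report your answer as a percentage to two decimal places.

New unemployment rate ≈ 4.88%.

Initially, labor force = 2,700.97 + 136.01 = 2,836.98 thousand, so u = 136.01/2,836.98 = 4.79%.
After the first change, employed falls and unemployed rises by 21.49; labor force unchanged → E = 2,679.48, U = 157.50, labor force = 2,836.98 thousand.
After the second change, unemployed and labor force both fall by 20.01 → E = 2,679.48, U = 137.49, labor force = 2,816.97 thousand.
New unemployment rate = 137.49 / 2,816.97 = 4.88%.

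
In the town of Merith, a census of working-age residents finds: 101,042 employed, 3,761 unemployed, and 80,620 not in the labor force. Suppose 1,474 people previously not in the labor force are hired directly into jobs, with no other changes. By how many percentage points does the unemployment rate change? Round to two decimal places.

The unemployment rate changes by −0.05 percentage points.

Initially, labor force = 101,042 + 3,761 = 104,803, so u = 3,761/104,803 = 3.59%.
After the change, employed and labor force both rise by 1,474; unemployed unchanged → E = 102,516, U = 3,761, labor force = 106,277.
New unemployment rate = 3,761 / 106,277 = 3.54%.
Change = 3.54% − 3.59% = −0.05 percentage points.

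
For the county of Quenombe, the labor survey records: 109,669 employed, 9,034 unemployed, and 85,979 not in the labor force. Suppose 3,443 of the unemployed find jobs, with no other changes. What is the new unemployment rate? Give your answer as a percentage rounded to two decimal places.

New unemployment rate ≈ 4.71%.

Initially, labor force = 109,669 + 9,034 = 118,703, so u = 9,034/118,703 = 7.61%.
After the change, unemployed falls and employed rises by 3,443; labor force unchanged → E = 113,112, U = 5,591, labor force = 118,703.
New unemployment rate = 5,591 / 118,703 = 4.71%.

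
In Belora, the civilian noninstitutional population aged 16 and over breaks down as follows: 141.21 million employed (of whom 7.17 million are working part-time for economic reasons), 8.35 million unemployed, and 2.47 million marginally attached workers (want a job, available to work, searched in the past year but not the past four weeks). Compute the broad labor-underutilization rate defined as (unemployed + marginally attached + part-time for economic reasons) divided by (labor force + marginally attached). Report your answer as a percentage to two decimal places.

Broad underutilization rate ≈ 11.83%.

Labor force = 141.21 + 8.35 = 149.56 million.
Numerator = 8.35 + 2.47 + 7.17 = 17.99 million.
Denominator = 149.56 + 2.47 = 152.03 million.
Broad rate = 17.99 / 152.03 = 11.83%.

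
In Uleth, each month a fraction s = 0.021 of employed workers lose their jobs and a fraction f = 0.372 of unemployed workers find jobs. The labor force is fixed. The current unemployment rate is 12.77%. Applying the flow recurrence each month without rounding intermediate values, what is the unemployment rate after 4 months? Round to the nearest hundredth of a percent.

Unemployment rate after four months ≈ 6.35%.

With a fixed labor force, u_{t+1} = u_t + s·(1−u_t) − f·u_t = u_t·(1−s−f) + s.
Here 1−s−f = 0.607 and s = 0.021.
u_1 = 0.127700 × 0.607 + 0.021 = 0.098514.
u_2 = 0.098514 × 0.607 + 0.021 = 0.080798.
u_3 = 0.080798 × 0.607 + 0.021 = 0.070044.
u_4 = 0.070044 × 0.607 + 0.021 = 0.063517.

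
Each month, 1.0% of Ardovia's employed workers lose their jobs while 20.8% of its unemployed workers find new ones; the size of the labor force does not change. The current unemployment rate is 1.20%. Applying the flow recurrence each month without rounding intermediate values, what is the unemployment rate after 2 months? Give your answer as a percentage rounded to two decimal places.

With a fixed labor force, u_{t+1} = u_t + s·(1−u_t) − f·u_t = u_t·(1−s−f) + s.
Here 1−s−f = 0.782 and s = 0.010.
u_1 = 0.012000 × 0.782 + 0.010 = 0.019384.
u_2 = 0.019384 × 0.782 + 0.010 = 0.025158.

Unemployment rate after two months ≈ 2.52%.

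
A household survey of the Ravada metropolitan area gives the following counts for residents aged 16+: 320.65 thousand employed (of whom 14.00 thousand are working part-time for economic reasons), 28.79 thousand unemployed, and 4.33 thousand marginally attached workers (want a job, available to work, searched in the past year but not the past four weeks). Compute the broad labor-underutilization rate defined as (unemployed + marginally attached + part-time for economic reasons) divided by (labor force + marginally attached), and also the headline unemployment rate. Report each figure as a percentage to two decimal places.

Labor force = 320.65 + 28.79 = 349.44 thousand.
Numerator = 28.79 + 4.33 + 14.00 = 47.12 thousand.
Denominator = 349.44 + 4.33 = 353.77 thousand.
Broad rate = 47.12 / 353.77 = 13.32%.
Headline unemployment rate = 28.79 / 349.44 = 8.24%.

Broad underutilization rate ≈ 13.32%; headline unemployment rate ≈ 8.24%.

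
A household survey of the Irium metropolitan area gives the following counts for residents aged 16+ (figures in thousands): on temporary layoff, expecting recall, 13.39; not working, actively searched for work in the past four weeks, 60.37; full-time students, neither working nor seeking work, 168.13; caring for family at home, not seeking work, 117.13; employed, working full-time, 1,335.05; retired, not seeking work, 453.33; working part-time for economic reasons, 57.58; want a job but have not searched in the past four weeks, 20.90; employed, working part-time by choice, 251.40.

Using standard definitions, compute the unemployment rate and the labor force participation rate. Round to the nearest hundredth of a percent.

Unemployment rate ≈ 4.29%; labor force participation rate ≈ 69.34%.

Employed = 1,335.05 + 57.58 + 251.40 = 1,644.03 thousand (anyone who worked, including part-time for economic reasons, counts as employed).
Unemployed = 13.39 + 60.37 = 73.76 thousand (jobless and actively searching, or on temporary layoff).
Labor force = 1,644.03 + 73.76 = 1,717.79 thousand.
Not in labor force = 168.13 + 117.13 + 453.33 + 20.90 = 759.49 thousand (those not working and not actively searching are outside the labor force — including those who want a job but have given up searching).
Civilian working-age population = 1,717.79 + 759.49 = 2,477.28 thousand.
Unemployment rate = 73.76 / 1,717.79 = 4.29%.
Labor force participation rate = 1,717.79 / 2,477.28 = 69.34%.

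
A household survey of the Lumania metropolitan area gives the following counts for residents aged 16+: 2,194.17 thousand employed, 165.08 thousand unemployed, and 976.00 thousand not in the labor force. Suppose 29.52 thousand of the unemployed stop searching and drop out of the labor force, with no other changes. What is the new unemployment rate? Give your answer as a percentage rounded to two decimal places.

Initially, labor force = 2,194.17 + 165.08 = 2,359.25 thousand, so u = 165.08/2,359.25 = 7.00%.
After the change, unemployed and labor force both fall by 29.52 → E = 2,194.17, U = 135.56, labor force = 2,329.73 thousand.
New unemployment rate = 135.56 / 2,329.73 = 5.82%.

New unemployment rate ≈ 5.82%.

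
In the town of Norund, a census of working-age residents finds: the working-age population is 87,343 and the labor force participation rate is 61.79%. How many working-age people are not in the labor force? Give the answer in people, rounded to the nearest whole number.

Share not in the labor force = 1 − 0.6179 = 0.3821.
Not in labor force = 0.3821 × 87,343 ≈ 33,374.

About 33,374 are not in the labor force.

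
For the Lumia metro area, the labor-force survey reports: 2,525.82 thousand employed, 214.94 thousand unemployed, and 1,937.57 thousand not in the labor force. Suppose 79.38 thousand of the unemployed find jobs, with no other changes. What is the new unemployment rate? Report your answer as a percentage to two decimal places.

Initially, labor force = 2,525.82 + 214.94 = 2,740.76 thousand, so u = 214.94/2,740.76 = 7.84%.
After the change, unemployed falls and employed rises by 79.38; labor force unchanged → E = 2,605.20, U = 135.56, labor force = 2,740.76 thousand.
New unemployment rate = 135.56 / 2,740.76 = 4.95%.

New unemployment rate ≈ 4.95%.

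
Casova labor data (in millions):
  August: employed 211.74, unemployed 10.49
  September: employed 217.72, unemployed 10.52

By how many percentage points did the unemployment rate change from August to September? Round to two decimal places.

August: labor force = 211.74 + 10.49 = 222.23; u = 10.49/222.23 = 4.72%.
September: labor force = 217.72 + 10.52 = 228.24; u = 10.52/228.24 = 4.61%.
Change = 4.61% − 4.72% = −0.11 pp.

The unemployment rate changed by −0.11 percentage points.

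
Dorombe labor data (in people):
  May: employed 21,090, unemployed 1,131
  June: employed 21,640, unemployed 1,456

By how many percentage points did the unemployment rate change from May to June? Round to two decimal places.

May: labor force = 21,090 + 1,131 = 22,221; u = 1,131/22,221 = 5.09%.
June: labor force = 21,640 + 1,456 = 23,096; u = 1,456/23,096 = 6.30%.
Change = 6.30% − 5.09% = +1.21 pp.

The unemployment rate changed by +1.21 percentage points.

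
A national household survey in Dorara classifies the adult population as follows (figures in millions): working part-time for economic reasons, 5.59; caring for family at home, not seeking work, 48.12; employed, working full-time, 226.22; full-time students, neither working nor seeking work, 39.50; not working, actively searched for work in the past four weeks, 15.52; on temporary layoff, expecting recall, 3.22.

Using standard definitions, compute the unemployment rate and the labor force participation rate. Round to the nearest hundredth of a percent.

Unemployment rate ≈ 7.48%; labor force participation rate ≈ 74.09%.

Employed = 5.59 + 226.22 = 231.81 million (anyone who worked, including part-time for economic reasons, counts as employed).
Unemployed = 15.52 + 3.22 = 18.74 million (jobless and actively searching, or on temporary layoff).
Labor force = 231.81 + 18.74 = 250.55 million.
Not in labor force = 48.12 + 39.50 = 87.62 million (those not working and not actively searching are outside the labor force).
Civilian working-age population = 250.55 + 87.62 = 338.17 million.
Unemployment rate = 18.74 / 250.55 = 7.48%.
Labor force participation rate = 250.55 / 338.17 = 74.09%.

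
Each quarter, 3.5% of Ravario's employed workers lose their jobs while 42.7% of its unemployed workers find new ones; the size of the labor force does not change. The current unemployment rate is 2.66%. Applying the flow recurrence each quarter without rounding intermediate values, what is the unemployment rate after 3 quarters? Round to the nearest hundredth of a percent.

With a fixed labor force, u_{t+1} = u_t + s·(1−u_t) − f·u_t = u_t·(1−s−f) + s.
Here 1−s−f = 0.538 and s = 0.035.
u_1 = 0.026600 × 0.538 + 0.035 = 0.049311.
u_2 = 0.049311 × 0.538 + 0.035 = 0.061529.
u_3 = 0.061529 × 0.538 + 0.035 = 0.068103.

Unemployment rate after three quarters ≈ 6.81%.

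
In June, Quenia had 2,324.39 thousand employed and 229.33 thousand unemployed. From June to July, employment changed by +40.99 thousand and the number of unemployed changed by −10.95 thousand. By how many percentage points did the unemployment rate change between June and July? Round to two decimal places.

June: labor force = 2,324.39 + 229.33 = 2,553.72; u = 229.33/2,553.72 = 8.98%.
July: labor force = 2,365.38 + 218.38 = 2,583.76; u = 218.38/2,583.76 = 8.45%.
Change = 8.45% − 8.98% = −0.53 pp.

The unemployment rate changed by −0.53 percentage points.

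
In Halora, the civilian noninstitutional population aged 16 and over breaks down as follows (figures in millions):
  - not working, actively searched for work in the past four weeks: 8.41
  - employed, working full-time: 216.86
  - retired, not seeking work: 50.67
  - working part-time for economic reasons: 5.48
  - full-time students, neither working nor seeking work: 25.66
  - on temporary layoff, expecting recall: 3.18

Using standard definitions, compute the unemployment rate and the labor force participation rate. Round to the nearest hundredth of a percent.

Unemployment rate ≈ 4.95%; labor force participation rate ≈ 75.40%.

Employed = 216.86 + 5.48 = 222.34 million (anyone who worked, including part-time for economic reasons, counts as employed).
Unemployed = 8.41 + 3.18 = 11.59 million (jobless and actively searching, or on temporary layoff).
Labor force = 222.34 + 11.59 = 233.93 million.
Not in labor force = 50.67 + 25.66 = 76.33 million (those not working and not actively searching are outside the labor force).
Civilian working-age population = 233.93 + 76.33 = 310.26 million.
Unemployment rate = 11.59 / 233.93 = 4.95%.
Labor force participation rate = 233.93 / 310.26 = 75.40%.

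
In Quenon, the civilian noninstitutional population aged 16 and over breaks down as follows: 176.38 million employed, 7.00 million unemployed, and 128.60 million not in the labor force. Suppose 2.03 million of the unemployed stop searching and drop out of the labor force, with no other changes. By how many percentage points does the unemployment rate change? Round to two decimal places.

Initially, labor force = 176.38 + 7.00 = 183.38 million, so u = 7.00/183.38 = 3.82%.
After the change, unemployed and labor force both fall by 2.03 → E = 176.38, U = 4.97, labor force = 181.35 million.
New unemployment rate = 4.97 / 181.35 = 2.74%.
Change = 2.74% − 3.82% = −1.08 percentage points.

The unemployment rate changes by −1.08 percentage points.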